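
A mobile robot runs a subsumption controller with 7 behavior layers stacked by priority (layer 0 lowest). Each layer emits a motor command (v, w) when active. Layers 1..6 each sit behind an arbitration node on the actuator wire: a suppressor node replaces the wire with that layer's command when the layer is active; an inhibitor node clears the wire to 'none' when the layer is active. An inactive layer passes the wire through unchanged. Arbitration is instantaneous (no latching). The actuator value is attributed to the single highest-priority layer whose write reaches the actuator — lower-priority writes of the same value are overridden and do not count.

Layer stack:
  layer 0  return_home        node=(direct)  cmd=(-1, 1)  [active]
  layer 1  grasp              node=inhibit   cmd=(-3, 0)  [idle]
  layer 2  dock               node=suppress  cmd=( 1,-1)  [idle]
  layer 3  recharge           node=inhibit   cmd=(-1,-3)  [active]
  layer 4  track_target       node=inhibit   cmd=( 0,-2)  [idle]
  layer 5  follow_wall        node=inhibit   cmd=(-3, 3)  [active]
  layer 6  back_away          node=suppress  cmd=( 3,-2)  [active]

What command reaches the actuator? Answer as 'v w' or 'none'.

3 -2

[0] return_home on; wire := (-1, 1)
[1] grasp off; pass (-1, 1)
[2] dock off; pass (-1, 1)
[3] recharge on (inhibit); wire := none
[4] track_target off; pass none
[5] follow_wall on (inhibit); wire := none
[6] back_away on (suppress); wire := (3, -2)
output (3, -2)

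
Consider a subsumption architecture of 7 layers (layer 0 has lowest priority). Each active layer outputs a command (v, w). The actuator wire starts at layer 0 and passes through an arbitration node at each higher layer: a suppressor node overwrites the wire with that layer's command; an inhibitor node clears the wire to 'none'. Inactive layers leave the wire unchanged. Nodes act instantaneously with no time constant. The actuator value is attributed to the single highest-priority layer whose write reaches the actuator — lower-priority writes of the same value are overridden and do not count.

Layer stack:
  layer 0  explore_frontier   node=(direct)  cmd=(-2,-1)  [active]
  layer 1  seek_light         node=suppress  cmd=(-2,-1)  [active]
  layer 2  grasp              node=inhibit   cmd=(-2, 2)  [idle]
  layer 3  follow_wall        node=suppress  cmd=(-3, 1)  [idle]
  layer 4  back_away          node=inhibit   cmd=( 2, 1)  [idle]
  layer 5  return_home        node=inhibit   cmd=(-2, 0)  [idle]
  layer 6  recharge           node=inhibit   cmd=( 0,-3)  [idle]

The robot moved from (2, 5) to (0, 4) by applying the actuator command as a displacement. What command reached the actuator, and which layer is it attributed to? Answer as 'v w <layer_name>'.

displacement = (0, 4) − (2, 5) = (-2, -1)
[0] explore_frontier on; wire := (-2, -1)
[1] seek_light on (suppress); wire := (-2, -1)
[2] grasp off; pass (-2, -1)
[3] follow_wall off; pass (-2, -1)
[4] back_away off; pass (-2, -1)
[5] return_home off; pass (-2, -1)
[6] recharge off; pass (-2, -1)
output (-2, -1) — from layer 1 (seek_light)

-2 -1 seek_light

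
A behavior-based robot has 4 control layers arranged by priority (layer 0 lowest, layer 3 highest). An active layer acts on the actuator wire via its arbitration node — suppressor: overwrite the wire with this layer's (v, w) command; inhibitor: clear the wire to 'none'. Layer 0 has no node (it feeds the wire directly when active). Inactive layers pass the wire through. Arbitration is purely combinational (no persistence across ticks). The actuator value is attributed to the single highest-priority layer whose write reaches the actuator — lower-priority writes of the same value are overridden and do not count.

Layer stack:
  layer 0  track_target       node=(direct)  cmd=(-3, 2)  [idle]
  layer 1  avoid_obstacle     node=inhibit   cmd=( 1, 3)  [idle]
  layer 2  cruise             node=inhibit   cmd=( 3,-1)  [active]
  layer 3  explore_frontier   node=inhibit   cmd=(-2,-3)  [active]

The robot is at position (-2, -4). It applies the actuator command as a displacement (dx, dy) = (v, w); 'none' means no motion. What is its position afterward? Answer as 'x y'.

-2 -4

layer 0 (track_target) idle — none
layer 1 (avoid_obstacle) idle — unchanged: none
layer 2 (cruise) active — inhibits: none
layer 3 (explore_frontier) active — inhibits: none
→ actuator none
position: (-2, -4) + none = (-2, -4)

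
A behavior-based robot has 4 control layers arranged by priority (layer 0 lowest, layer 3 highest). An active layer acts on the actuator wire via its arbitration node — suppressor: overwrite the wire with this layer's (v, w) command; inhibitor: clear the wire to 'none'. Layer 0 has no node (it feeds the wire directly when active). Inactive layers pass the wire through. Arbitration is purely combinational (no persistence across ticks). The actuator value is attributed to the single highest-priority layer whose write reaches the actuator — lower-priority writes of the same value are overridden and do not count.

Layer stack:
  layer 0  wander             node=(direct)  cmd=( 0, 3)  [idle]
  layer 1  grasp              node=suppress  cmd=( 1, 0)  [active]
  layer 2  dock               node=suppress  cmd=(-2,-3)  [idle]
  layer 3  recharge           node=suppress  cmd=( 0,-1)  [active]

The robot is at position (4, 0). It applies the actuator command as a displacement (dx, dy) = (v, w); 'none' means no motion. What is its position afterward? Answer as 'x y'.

layer 0 (wander) idle — none
layer 1 (grasp) active — suppresses: (1, 0)
layer 2 (dock) idle — unchanged: (1, 0)
layer 3 (recharge) active — suppresses: (0, -1)
→ actuator (0, -1)
position: (4, 0) + (0, -1) = (4, -1)

4 -1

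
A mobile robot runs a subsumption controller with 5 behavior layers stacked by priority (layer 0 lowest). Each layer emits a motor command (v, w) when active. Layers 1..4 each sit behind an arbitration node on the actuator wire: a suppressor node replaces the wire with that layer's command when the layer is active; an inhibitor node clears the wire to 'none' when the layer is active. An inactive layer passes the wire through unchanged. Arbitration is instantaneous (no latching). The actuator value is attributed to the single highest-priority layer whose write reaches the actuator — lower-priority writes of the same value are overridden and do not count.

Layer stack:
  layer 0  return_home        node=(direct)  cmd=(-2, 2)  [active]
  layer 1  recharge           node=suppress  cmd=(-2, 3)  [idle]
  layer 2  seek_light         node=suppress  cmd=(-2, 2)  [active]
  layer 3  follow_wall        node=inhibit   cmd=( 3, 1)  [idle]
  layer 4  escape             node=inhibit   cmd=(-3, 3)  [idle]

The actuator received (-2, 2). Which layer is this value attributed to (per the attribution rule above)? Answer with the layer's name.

seek_light

L0 return_home: active, feeds wire = (-2, 2)
L1 recharge: idle → wire stays (-2, 2)
L2 seek_light: active, suppressor → wire = (-2, 2)
L3 follow_wall: idle → wire stays (-2, 2)
L4 escape: idle → wire stays (-2, 2)
actuator = (-2, 2)
last writer: layer 2 = seek_light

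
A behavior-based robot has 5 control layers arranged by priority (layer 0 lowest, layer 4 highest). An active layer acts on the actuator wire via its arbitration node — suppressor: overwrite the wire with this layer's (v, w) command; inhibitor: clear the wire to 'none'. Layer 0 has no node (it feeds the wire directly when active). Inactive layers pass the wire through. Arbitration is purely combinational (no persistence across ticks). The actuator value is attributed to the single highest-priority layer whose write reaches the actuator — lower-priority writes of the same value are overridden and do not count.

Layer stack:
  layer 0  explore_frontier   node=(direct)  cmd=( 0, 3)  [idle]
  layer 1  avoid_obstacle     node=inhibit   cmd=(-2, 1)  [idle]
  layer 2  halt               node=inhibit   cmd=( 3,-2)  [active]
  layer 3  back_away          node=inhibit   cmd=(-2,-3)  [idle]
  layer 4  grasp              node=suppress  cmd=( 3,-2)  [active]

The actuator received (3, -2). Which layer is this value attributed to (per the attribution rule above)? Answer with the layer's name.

layer 0 (explore_frontier) idle — none
layer 1 (avoid_obstacle) idle — unchanged: none
layer 2 (halt) active — inhibits: none
layer 3 (back_away) idle — unchanged: none
layer 4 (grasp) active — suppresses: (3, -2)
→ actuator (3, -2)
last writer: layer 4 = grasp

grasp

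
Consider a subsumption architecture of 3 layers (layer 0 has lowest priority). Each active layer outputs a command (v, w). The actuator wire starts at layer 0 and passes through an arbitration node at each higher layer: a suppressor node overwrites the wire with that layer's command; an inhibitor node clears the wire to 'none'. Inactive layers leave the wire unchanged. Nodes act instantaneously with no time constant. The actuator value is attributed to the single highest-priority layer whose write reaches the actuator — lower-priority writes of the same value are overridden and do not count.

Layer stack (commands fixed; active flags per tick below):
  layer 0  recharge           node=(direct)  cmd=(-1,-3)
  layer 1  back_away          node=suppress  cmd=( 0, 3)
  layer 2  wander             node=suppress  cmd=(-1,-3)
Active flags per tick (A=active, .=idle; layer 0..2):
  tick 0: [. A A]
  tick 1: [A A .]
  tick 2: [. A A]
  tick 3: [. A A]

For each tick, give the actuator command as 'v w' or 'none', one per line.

-1 -3
0 3
-1 -3
-1 -3

tick 0:
  L0 recharge: idle → wire = none
  L1 back_away: active, suppressor → wire = (0, 3)
  L2 wander: active, suppressor → wire = (-1, -3)
  actuator = (-1, -3)
tick 1:
  L0 recharge: active, feeds wire = (-1, -3)
  L1 back_away: active, suppressor → wire = (0, 3)
  L2 wander: idle → wire stays (0, 3)
  actuator = (0, 3)
tick 2:
  L0 recharge: idle → wire = none
  L1 back_away: active, suppressor → wire = (0, 3)
  L2 wander: active, suppressor → wire = (-1, -3)
  actuator = (-1, -3)
tick 3:
  L0 recharge: idle → wire = none
  L1 back_away: active, suppressor → wire = (0, 3)
  L2 wander: active, suppressor → wire = (-1, -3)
  actuator = (-1, -3)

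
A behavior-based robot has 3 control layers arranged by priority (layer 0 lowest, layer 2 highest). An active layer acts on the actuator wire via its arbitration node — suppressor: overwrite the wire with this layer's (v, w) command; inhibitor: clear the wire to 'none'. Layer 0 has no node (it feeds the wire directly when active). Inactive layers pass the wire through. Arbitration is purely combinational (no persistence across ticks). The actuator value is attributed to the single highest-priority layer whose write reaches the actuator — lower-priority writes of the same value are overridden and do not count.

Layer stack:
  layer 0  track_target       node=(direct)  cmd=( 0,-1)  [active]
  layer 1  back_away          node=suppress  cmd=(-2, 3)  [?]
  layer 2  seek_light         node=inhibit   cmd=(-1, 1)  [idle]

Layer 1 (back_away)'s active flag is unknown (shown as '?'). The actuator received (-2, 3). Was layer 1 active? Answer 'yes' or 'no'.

If layer 1 is active=yes:
  actuator would be (-2, 3)
If layer 1 is active=no:
  actuator would be (0, -1)
Observed (-2, 3), so layer 1 was active.

yes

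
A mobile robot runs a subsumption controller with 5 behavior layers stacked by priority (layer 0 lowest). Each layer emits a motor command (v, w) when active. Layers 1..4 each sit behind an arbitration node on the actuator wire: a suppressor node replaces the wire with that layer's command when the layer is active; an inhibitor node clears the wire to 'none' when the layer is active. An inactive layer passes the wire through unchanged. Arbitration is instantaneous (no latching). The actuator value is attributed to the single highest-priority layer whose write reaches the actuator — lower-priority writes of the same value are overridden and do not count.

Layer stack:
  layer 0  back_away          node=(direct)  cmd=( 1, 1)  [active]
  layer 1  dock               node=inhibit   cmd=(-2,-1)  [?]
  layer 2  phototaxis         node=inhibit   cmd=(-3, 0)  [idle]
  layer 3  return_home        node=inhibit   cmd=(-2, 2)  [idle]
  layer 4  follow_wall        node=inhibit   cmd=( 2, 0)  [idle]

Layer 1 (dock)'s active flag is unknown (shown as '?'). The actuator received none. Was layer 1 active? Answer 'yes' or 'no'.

yes

If layer 1 is active=yes:
  actuator would be none
If layer 1 is active=no:
  actuator would be (1, 1)
Observed none, so layer 1 was active.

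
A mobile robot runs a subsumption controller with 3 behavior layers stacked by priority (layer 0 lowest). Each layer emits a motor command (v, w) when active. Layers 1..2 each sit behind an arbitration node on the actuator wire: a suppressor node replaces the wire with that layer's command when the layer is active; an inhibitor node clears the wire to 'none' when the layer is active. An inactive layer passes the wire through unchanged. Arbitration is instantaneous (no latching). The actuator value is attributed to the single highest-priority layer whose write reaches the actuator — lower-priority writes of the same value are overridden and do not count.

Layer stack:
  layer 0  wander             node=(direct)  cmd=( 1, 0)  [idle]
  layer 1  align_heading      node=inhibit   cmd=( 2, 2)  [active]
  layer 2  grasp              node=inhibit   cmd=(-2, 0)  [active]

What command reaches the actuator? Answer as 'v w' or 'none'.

none

L0 wander: idle → wire = none
L1 align_heading: active, inhibitor → wire = none
L2 grasp: active, inhibitor → wire = none
actuator = none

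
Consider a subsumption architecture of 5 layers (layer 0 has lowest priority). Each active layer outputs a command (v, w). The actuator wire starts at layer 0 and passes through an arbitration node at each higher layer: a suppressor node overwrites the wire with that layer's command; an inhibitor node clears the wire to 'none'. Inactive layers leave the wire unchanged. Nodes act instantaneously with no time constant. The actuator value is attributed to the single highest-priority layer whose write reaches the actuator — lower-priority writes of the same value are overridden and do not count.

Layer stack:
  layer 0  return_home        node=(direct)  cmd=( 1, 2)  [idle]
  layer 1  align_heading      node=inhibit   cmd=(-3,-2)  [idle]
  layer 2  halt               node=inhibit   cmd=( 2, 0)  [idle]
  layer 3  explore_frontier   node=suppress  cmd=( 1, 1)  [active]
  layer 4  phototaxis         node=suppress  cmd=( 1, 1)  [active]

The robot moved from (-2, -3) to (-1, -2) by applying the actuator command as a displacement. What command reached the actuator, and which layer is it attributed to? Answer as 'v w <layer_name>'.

displacement = (-1, -2) − (-2, -3) = (1, 1)
layer 0 (return_home) idle — none
layer 1 (align_heading) idle — unchanged: none
layer 2 (halt) idle — unchanged: none
layer 3 (explore_frontier) active — suppresses: (1, 1)
layer 4 (phototaxis) active — suppresses: (1, 1)
→ actuator (1, 1) — from layer 4 (phototaxis)

1 1 phototaxis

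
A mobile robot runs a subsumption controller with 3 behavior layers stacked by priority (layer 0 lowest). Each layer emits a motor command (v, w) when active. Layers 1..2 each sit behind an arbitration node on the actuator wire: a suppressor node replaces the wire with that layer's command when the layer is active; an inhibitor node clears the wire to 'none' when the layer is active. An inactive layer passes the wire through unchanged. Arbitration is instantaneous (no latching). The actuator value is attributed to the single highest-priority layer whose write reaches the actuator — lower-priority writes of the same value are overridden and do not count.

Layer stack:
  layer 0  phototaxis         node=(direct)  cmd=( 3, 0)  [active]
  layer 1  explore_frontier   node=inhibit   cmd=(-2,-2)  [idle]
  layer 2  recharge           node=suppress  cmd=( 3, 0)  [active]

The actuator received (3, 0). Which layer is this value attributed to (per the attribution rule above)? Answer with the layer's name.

L0 phototaxis: active, feeds wire = (3, 0)
L1 explore_frontier: idle → wire stays (3, 0)
L2 recharge: active, suppressor → wire = (3, 0)
actuator = (3, 0)
last writer: layer 2 = recharge

recharge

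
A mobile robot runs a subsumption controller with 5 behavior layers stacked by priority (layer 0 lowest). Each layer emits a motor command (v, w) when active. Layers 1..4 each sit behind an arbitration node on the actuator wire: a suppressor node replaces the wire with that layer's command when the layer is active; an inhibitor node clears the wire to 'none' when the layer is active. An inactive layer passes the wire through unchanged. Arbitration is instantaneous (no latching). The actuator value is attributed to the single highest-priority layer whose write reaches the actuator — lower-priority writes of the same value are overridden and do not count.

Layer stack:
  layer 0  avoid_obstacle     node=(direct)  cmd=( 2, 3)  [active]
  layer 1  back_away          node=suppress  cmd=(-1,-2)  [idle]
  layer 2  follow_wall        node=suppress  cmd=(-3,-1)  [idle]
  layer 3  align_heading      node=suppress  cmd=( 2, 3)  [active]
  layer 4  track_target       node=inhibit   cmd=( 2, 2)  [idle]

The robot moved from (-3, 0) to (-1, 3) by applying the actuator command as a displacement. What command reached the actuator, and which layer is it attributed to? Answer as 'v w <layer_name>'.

displacement = (-1, 3) − (-3, 0) = (2, 3)
[0] avoid_obstacle on; wire := (2, 3)
[1] back_away off; pass (2, 3)
[2] follow_wall off; pass (2, 3)
[3] align_heading on (suppress); wire := (2, 3)
[4] track_target off; pass (2, 3)
output (2, 3) — from layer 3 (align_heading)

2 3 align_heading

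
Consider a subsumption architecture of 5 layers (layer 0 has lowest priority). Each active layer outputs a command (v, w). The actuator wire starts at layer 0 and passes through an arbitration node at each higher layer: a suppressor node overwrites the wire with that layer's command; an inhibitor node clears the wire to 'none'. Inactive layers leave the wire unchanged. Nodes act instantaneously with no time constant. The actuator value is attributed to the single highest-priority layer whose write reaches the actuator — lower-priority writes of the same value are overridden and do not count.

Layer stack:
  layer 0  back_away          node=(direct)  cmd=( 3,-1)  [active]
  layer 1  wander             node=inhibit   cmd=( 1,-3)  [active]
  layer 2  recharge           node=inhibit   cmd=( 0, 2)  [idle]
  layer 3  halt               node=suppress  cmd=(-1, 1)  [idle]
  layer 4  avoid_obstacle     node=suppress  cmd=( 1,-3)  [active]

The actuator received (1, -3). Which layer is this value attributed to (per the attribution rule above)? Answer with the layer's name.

avoid_obstacle

[0] back_away on; wire := (3, -1)
[1] wander on (inhibit); wire := none
[2] recharge off; pass none
[3] halt off; pass none
[4] avoid_obstacle on (suppress); wire := (1, -3)
output (1, -3)
last writer: layer 4 = avoid_obstacle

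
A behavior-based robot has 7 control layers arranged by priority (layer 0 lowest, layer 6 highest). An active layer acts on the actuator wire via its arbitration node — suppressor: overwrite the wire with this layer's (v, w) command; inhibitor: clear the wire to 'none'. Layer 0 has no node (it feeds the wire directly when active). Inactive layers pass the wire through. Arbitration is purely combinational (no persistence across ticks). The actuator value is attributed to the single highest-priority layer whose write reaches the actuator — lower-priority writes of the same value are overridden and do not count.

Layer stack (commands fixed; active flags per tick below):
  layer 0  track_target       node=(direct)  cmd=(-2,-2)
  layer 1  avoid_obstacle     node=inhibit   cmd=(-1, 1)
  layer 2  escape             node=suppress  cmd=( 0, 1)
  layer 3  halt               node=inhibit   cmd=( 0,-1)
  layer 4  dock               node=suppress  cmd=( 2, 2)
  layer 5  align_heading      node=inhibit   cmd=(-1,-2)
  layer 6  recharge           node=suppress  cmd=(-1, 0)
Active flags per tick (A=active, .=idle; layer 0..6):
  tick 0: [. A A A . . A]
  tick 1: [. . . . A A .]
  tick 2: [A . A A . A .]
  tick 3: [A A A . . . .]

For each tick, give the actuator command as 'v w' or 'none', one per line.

tick 0:
  L0 track_target: idle → wire = none
  L1 avoid_obstacle: active, inhibitor → wire = none
  L2 escape: active, suppressor → wire = (0, 1)
  L3 halt: active, inhibitor → wire = none
  L4 dock: idle → wire stays none
  L5 align_heading: idle → wire stays none
  L6 recharge: active, suppressor → wire = (-1, 0)
  actuator = (-1, 0)
tick 1:
  L0 track_target: idle → wire = none
  L1 avoid_obstacle: idle → wire stays none
  L2 escape: idle → wire stays none
  L3 halt: idle → wire stays none
  L4 dock: active, suppressor → wire = (2, 2)
  L5 align_heading: active, inhibitor → wire = none
  L6 recharge: idle → wire stays none
  actuator = none
tick 2:
  L0 track_target: active, feeds wire = (-2, -2)
  L1 avoid_obstacle: idle → wire stays (-2, -2)
  L2 escape: active, suppressor → wire = (0, 1)
  L3 halt: active, inhibitor → wire = none
  L4 dock: idle → wire stays none
  L5 align_heading: active, inhibitor → wire = none
  L6 recharge: idle → wire stays none
  actuator = none
tick 3:
  L0 track_target: active, feeds wire = (-2, -2)
  L1 avoid_obstacle: active, inhibitor → wire = none
  L2 escape: active, suppressor → wire = (0, 1)
  L3 halt: idle → wire stays (0, 1)
  L4 dock: idle → wire stays (0, 1)
  L5 align_heading: idle → wire stays (0, 1)
  L6 recharge: idle → wire stays (0, 1)
  actuator = (0, 1)

-1 0
none
none
0 1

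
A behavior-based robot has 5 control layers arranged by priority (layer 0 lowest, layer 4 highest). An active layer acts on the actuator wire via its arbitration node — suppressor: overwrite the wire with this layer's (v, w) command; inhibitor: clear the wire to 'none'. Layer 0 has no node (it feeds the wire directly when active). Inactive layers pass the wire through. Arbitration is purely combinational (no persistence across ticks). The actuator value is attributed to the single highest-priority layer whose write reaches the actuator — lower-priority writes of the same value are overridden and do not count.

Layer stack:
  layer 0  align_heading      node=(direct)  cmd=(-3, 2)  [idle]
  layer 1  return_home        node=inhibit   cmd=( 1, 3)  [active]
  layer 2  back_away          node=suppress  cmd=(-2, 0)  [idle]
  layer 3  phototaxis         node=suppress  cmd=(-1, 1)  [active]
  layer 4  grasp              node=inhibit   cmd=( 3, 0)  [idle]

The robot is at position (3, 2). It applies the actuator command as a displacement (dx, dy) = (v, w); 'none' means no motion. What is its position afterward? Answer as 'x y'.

[0] align_heading off; wire := none
[1] return_home on (inhibit); wire := none
[2] back_away off; pass none
[3] phototaxis on (suppress); wire := (-1, 1)
[4] grasp off; pass (-1, 1)
output (-1, 1)
position: (3, 2) + (-1, 1) = (2, 3)

2 3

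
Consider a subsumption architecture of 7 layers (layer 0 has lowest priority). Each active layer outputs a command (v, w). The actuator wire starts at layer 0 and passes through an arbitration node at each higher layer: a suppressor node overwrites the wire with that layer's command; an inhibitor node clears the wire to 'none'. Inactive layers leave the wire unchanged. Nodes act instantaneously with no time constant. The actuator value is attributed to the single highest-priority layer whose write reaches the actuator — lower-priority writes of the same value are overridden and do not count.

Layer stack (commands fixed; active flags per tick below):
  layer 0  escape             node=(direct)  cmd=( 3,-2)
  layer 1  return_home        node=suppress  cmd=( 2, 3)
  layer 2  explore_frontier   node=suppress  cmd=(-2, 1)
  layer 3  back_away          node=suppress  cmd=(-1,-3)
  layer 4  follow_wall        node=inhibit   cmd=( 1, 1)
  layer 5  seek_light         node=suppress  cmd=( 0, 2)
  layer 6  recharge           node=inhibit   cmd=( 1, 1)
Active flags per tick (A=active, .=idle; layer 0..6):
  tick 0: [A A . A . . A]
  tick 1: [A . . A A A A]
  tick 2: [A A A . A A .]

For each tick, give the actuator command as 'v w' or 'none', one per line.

none
none
0 2

tick 0:
  [0] escape on; wire := (3, -2)
  [1] return_home on (suppress); wire := (2, 3)
  [2] explore_frontier off; pass (2, 3)
  [3] back_away on (suppress); wire := (-1, -3)
  [4] follow_wall off; pass (-1, -3)
  [5] seek_light off; pass (-1, -3)
  [6] recharge on (inhibit); wire := none
  output none
tick 1:
  [0] escape on; wire := (3, -2)
  [1] return_home off; pass (3, -2)
  [2] explore_frontier off; pass (3, -2)
  [3] back_away on (suppress); wire := (-1, -3)
  [4] follow_wall on (inhibit); wire := none
  [5] seek_light on (suppress); wire := (0, 2)
  [6] recharge on (inhibit); wire := none
  output none
tick 2:
  [0] escape on; wire := (3, -2)
  [1] return_home on (suppress); wire := (2, 3)
  [2] explore_frontier on (suppress); wire := (-2, 1)
  [3] back_away off; pass (-2, 1)
  [4] follow_wall on (inhibit); wire := none
  [5] seek_light on (suppress); wire := (0, 2)
  [6] recharge off; pass (0, 2)
  output (0, 2)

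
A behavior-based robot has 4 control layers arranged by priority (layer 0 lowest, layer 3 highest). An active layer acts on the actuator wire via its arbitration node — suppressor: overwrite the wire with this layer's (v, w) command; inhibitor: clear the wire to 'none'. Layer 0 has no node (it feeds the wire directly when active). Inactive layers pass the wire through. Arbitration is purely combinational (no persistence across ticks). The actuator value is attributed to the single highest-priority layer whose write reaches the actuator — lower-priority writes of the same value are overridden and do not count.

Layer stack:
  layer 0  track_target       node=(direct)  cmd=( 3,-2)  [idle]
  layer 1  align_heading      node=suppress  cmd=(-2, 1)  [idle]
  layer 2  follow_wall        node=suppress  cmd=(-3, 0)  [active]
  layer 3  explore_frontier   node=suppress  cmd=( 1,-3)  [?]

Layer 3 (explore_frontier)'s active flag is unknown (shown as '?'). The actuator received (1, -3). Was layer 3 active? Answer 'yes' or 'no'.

If layer 3 is active=yes:
  actuator would be (1, -3)
If layer 3 is active=no:
  actuator would be (-3, 0)
Observed (1, -3), so layer 3 was active.

yes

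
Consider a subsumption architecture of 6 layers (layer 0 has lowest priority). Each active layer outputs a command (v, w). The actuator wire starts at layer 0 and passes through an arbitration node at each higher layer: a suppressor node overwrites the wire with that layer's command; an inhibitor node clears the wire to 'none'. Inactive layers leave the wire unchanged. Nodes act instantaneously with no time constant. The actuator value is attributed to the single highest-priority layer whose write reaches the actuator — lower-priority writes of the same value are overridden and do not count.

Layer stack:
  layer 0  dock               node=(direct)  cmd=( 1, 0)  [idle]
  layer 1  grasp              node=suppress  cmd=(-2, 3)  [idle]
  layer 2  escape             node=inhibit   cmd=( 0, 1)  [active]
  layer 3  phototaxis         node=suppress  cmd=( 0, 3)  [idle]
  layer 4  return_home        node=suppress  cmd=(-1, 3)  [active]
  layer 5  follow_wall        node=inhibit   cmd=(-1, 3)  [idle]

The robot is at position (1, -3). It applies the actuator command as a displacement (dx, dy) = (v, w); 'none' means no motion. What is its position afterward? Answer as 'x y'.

0 0

layer 0 (dock) idle — none
layer 1 (grasp) idle — unchanged: none
layer 2 (escape) active — inhibits: none
layer 3 (phototaxis) idle — unchanged: none
layer 4 (return_home) active — suppresses: (-1, 3)
layer 5 (follow_wall) idle — unchanged: (-1, 3)
→ actuator (-1, 3)
position: (1, -3) + (-1, 3) = (0, 0)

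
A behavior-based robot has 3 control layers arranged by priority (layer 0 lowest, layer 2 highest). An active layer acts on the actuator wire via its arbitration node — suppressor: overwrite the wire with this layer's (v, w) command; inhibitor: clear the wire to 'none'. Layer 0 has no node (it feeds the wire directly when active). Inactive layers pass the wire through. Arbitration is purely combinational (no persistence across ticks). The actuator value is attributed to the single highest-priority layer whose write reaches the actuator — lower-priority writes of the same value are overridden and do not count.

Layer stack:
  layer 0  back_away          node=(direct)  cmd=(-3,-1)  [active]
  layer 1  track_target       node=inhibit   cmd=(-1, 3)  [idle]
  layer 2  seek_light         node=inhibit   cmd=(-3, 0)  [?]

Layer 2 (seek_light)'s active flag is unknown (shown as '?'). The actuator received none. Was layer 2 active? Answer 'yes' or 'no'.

yes

If layer 2 is active=yes:
  actuator would be none
If layer 2 is active=no:
  actuator would be (-3, -1)
Observed none, so layer 2 was active.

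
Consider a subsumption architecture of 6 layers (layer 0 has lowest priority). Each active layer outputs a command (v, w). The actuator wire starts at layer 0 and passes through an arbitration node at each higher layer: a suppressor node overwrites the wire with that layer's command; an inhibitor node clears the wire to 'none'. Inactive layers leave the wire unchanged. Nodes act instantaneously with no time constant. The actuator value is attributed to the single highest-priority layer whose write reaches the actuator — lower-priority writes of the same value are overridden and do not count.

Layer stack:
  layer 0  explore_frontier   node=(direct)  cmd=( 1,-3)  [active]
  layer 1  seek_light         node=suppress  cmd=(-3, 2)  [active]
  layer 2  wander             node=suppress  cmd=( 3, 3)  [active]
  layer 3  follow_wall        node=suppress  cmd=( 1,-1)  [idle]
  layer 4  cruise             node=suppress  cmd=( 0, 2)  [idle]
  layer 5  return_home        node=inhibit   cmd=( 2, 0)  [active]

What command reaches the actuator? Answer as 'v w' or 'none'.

[0] explore_frontier on; wire := (1, -3)
[1] seek_light on (suppress); wire := (-3, 2)
[2] wander on (suppress); wire := (3, 3)
[3] follow_wall off; pass (3, 3)
[4] cruise off; pass (3, 3)
[5] return_home on (inhibit); wire := none
output none

none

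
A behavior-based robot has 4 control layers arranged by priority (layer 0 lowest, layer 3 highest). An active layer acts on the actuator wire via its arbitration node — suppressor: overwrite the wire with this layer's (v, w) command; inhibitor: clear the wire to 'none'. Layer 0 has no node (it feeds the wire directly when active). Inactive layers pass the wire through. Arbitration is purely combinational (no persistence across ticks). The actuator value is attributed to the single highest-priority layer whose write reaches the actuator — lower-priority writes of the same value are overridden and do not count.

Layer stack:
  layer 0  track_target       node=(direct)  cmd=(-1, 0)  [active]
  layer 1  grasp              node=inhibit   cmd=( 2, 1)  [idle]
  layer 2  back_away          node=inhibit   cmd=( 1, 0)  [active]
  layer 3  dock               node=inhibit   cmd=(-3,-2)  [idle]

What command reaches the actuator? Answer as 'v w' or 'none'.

none

layer 0 (track_target) active — direct: (-1, 0)
layer 1 (grasp) idle — unchanged: (-1, 0)
layer 2 (back_away) active — inhibits: none
layer 3 (dock) idle — unchanged: none
→ actuator none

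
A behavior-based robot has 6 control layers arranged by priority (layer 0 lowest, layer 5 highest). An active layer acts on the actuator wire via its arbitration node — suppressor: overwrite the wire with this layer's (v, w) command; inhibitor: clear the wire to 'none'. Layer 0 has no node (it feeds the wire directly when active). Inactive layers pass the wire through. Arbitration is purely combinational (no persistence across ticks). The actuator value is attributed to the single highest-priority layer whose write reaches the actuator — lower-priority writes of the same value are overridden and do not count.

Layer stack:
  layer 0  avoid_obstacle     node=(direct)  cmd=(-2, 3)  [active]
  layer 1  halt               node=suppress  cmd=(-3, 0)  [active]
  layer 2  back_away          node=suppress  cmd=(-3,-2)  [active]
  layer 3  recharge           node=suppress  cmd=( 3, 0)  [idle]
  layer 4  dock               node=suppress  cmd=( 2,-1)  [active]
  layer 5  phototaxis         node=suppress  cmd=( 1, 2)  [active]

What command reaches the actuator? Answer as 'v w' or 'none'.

1 2

layer 0 (avoid_obstacle) active — direct: (-2, 3)
layer 1 (halt) active — suppresses: (-3, 0)
layer 2 (back_away) active — suppresses: (-3, -2)
layer 3 (recharge) idle — unchanged: (-3, -2)
layer 4 (dock) active — suppresses: (2, -1)
layer 5 (phototaxis) active — suppresses: (1, 2)
→ actuator (1, 2)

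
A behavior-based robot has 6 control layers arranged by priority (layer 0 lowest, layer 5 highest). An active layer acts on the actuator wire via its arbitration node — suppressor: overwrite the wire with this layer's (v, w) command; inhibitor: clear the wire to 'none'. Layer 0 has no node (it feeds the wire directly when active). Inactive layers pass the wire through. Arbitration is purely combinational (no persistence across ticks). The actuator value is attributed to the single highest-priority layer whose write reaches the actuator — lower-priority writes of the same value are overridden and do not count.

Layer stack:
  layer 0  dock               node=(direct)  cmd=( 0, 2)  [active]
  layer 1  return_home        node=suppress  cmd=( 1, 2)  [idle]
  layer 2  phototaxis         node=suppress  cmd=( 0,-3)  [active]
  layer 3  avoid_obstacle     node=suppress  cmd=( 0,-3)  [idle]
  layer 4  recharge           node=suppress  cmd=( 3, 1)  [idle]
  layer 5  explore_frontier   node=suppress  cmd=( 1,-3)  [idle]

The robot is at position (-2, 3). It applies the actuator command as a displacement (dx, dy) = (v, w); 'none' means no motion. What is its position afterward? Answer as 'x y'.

L0 dock: active, feeds wire = (0, 2)
L1 return_home: idle → wire stays (0, 2)
L2 phototaxis: active, suppressor → wire = (0, -3)
L3 avoid_obstacle: idle → wire stays (0, -3)
L4 recharge: idle → wire stays (0, -3)
L5 explore_frontier: idle → wire stays (0, -3)
actuator = (0, -3)
position: (-2, 3) + (0, -3) = (-2, 0)

-2 0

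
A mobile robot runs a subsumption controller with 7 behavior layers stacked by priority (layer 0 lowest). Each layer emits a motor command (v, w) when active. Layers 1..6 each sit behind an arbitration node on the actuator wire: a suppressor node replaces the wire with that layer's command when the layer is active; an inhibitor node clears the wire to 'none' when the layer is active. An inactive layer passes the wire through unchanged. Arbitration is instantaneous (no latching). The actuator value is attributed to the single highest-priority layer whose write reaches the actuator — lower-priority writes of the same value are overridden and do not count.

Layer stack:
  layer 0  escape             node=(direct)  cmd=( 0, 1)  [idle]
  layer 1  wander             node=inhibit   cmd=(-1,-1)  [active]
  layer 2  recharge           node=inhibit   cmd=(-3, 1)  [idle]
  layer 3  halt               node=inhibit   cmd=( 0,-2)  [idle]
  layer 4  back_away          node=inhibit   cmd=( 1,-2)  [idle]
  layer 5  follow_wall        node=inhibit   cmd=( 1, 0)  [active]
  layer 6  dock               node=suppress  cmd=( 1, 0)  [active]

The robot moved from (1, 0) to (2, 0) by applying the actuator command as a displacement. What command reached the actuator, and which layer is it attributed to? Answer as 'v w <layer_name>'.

displacement = (2, 0) − (1, 0) = (1, 0)
layer 0 (escape) idle — none
layer 1 (wander) active — inhibits: none
layer 2 (recharge) idle — unchanged: none
layer 3 (halt) idle — unchanged: none
layer 4 (back_away) idle — unchanged: none
layer 5 (follow_wall) active — inhibits: none
layer 6 (dock) active — suppresses: (1, 0)
→ actuator (1, 0) — from layer 6 (dock)

1 0 dock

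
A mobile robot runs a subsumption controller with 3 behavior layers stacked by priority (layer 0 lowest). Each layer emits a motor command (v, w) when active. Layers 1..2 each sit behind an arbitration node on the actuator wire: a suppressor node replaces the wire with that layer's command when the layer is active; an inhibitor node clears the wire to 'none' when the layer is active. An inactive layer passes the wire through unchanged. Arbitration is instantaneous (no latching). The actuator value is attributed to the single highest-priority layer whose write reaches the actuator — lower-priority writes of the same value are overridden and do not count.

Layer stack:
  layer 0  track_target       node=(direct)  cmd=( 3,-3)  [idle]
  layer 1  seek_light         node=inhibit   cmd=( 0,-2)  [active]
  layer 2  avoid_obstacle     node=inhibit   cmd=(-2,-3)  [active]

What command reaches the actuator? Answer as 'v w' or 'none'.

none

[0] track_target off; wire := none
[1] seek_light on (inhibit); wire := none
[2] avoid_obstacle on (inhibit); wire := none
output none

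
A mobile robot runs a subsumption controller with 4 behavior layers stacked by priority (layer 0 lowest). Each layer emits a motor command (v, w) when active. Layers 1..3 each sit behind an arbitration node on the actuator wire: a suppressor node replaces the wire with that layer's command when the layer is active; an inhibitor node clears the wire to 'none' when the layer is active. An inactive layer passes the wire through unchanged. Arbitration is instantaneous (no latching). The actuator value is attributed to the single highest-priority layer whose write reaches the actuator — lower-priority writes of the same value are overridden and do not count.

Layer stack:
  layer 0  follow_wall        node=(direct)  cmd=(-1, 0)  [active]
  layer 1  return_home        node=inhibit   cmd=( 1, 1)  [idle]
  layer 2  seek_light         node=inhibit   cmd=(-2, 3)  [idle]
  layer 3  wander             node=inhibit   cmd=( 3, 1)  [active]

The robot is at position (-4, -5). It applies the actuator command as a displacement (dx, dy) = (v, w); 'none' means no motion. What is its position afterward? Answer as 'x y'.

-4 -5

L0 follow_wall: active, feeds wire = (-1, 0)
L1 return_home: idle → wire stays (-1, 0)
L2 seek_light: idle → wire stays (-1, 0)
L3 wander: active, inhibitor → wire = none
actuator = none
position: (-4, -5) + none = (-4, -5)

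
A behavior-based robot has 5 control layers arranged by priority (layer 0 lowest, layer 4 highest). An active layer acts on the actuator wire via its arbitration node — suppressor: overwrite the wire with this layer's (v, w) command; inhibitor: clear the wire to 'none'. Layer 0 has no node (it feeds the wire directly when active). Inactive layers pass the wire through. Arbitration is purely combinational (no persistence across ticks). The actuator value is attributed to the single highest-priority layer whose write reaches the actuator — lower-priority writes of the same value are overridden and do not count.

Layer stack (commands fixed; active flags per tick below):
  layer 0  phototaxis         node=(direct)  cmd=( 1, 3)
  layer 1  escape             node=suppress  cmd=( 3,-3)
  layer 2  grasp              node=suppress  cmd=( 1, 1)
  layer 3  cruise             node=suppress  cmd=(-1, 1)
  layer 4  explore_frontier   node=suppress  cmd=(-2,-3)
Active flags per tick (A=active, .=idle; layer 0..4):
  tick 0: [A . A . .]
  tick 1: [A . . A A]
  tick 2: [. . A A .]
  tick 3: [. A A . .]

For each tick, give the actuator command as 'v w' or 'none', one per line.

tick 0:
  layer 0 (phototaxis) active — direct: (1, 3)
  layer 1 (escape) idle — unchanged: (1, 3)
  layer 2 (grasp) active — suppresses: (1, 1)
  layer 3 (cruise) idle — unchanged: (1, 1)
  layer 4 (explore_frontier) idle — unchanged: (1, 1)
  → actuator (1, 1)
tick 1:
  layer 0 (phototaxis) active — direct: (1, 3)
  layer 1 (escape) idle — unchanged: (1, 3)
  layer 2 (grasp) idle — unchanged: (1, 3)
  layer 3 (cruise) active — suppresses: (-1, 1)
  layer 4 (explore_frontier) active — suppresses: (-2, -3)
  → actuator (-2, -3)
tick 2:
  layer 0 (phototaxis) idle — none
  layer 1 (escape) idle — unchanged: none
  layer 2 (grasp) active — suppresses: (1, 1)
  layer 3 (cruise) active — suppresses: (-1, 1)
  layer 4 (explore_frontier) idle — unchanged: (-1, 1)
  → actuator (-1, 1)
tick 3:
  layer 0 (phototaxis) idle — none
  layer 1 (escape) active — suppresses: (3, -3)
  layer 2 (grasp) active — suppresses: (1, 1)
  layer 3 (cruise) idle — unchanged: (1, 1)
  layer 4 (explore_frontier) idle — unchanged: (1, 1)
  → actuator (1, 1)

1 1
-2 -3
-1 1
1 1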